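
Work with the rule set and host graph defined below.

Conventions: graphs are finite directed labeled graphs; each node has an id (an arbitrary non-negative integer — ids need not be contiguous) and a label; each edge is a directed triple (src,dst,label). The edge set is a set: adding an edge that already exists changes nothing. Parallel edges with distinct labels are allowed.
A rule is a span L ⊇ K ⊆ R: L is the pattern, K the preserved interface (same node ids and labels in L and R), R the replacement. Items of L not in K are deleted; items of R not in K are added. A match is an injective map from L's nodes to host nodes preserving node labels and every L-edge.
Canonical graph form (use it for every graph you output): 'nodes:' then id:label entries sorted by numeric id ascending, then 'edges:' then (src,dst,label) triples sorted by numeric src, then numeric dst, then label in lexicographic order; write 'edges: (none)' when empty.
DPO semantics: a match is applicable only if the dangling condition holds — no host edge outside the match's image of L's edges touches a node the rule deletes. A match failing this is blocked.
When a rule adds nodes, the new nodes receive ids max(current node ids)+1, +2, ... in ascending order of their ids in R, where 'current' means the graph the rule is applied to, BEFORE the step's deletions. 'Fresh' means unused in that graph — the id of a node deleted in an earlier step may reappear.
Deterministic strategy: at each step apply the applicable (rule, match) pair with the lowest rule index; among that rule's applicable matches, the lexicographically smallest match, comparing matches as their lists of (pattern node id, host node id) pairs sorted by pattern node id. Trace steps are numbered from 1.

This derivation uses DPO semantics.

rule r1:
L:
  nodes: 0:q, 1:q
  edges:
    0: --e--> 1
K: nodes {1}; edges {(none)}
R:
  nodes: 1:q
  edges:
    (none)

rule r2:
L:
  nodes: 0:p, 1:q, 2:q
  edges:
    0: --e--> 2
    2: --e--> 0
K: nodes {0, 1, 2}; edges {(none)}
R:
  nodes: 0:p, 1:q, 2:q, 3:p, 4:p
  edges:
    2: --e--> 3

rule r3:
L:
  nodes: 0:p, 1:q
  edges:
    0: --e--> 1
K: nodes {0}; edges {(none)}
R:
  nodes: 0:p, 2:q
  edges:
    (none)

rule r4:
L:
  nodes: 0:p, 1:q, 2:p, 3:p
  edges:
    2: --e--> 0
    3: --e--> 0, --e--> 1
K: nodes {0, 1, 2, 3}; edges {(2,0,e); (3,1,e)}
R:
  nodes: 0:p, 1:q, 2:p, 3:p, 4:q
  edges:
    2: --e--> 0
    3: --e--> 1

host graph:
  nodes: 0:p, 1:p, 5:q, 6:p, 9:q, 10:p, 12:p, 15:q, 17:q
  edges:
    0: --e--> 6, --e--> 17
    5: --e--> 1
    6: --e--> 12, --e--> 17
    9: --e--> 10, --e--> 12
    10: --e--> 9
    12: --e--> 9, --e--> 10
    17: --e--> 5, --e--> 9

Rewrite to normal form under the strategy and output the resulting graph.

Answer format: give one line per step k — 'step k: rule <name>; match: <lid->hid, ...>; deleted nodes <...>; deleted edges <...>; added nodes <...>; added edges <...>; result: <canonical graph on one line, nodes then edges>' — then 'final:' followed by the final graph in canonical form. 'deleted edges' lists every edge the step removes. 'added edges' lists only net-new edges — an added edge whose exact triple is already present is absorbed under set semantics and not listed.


step 1: rule r2; match: 0->10, 1->5, 2->9; deleted nodes (none); deleted edges (9,10,e); (10,9,e); added nodes 18, 19; added edges (9,18,e); result: nodes: 0:p, 1:p, 5:q, 6:p, 9:q, 10:p, 12:p, 15:q, 17:q, 18:p, 19:p edges: (0,6,e); (0,17,e); (5,1,e); (6,12,e); (6,17,e); (9,12,e); (9,18,e); (12,9,e); (12,10,e); (17,5,e); (17,9,e)
step 2: rule r2; match: 0->12, 1->5, 2->9; deleted nodes (none); deleted edges (9,12,e); (12,9,e); added nodes 20, 21; added edges (9,20,e); result: nodes: 0:p, 1:p, 5:q, 6:p, 9:q, 10:p, 12:p, 15:q, 17:q, 18:p, 19:p, 20:p, 21:p edges: (0,6,e); (0,17,e); (5,1,e); (6,12,e); (6,17,e); (9,18,e); (9,20,e); (12,10,e); (17,5,e); (17,9,e)
final:
nodes: 0:p, 1:p, 5:q, 6:p, 9:q, 10:p, 12:p, 15:q, 17:q, 18:p, 19:p, 20:p, 21:p
edges: (0,6,e); (0,17,e); (5,1,e); (6,12,e); (6,17,e); (9,18,e); (9,20,e); (12,10,e); (17,5,e); (17,9,e)


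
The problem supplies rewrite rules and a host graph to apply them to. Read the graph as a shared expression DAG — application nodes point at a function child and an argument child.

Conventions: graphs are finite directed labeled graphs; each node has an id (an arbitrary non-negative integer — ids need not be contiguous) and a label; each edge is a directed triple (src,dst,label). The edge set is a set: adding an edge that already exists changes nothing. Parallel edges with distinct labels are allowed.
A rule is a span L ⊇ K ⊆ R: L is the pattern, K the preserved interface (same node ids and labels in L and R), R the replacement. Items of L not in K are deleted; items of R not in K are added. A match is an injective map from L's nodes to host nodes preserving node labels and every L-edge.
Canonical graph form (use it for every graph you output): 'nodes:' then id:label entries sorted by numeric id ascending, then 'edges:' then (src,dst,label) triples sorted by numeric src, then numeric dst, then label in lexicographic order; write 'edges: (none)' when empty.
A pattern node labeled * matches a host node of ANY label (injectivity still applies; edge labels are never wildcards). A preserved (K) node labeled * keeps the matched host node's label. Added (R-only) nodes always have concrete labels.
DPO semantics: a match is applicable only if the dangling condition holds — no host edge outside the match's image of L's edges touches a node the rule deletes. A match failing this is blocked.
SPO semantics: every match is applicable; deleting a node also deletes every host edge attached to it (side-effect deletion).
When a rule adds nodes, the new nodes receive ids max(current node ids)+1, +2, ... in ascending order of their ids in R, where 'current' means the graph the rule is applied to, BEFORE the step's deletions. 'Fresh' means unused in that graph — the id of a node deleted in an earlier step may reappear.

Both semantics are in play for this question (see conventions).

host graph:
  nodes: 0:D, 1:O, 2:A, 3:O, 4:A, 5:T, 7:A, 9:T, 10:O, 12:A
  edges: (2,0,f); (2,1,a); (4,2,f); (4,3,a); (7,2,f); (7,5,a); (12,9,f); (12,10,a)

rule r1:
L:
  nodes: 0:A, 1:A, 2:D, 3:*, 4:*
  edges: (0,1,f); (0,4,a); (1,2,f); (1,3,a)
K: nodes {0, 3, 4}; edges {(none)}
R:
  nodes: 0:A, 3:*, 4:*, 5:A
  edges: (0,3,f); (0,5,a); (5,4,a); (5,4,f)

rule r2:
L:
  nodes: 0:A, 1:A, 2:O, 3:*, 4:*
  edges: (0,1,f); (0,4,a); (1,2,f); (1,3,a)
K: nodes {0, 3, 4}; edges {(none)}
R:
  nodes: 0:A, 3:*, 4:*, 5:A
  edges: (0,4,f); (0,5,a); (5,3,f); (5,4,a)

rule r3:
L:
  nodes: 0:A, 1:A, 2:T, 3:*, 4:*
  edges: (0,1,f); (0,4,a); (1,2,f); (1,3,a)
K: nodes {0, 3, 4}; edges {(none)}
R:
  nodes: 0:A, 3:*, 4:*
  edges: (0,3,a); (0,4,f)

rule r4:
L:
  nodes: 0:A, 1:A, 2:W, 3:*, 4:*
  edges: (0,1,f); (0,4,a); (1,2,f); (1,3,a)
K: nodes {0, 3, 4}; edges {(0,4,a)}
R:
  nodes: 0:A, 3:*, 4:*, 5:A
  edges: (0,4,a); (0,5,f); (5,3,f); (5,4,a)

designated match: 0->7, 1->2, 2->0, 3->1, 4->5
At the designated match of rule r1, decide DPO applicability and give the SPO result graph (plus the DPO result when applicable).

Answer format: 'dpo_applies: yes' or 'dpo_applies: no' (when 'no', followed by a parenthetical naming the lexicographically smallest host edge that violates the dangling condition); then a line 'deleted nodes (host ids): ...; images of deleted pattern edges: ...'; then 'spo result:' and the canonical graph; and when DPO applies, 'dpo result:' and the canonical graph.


dpo_applies: no
(the rule deletes node 2, which keeps host edge (4,2,f) outside the match image — the dangling condition fails, DPO blocks; SPO proceeds and side-deletes such edges)
deleted nodes (host ids): 0, 2; images of deleted pattern edges: (2,0,f); (2,1,a); (7,2,f); (7,5,a)
spo result:
nodes: 1:O, 3:O, 4:A, 5:T, 7:A, 9:T, 10:O, 12:A, 13:A
edges: (4,3,a); (7,1,f); (7,13,a); (12,9,f); (12,10,a); (13,5,a); (13,5,f)


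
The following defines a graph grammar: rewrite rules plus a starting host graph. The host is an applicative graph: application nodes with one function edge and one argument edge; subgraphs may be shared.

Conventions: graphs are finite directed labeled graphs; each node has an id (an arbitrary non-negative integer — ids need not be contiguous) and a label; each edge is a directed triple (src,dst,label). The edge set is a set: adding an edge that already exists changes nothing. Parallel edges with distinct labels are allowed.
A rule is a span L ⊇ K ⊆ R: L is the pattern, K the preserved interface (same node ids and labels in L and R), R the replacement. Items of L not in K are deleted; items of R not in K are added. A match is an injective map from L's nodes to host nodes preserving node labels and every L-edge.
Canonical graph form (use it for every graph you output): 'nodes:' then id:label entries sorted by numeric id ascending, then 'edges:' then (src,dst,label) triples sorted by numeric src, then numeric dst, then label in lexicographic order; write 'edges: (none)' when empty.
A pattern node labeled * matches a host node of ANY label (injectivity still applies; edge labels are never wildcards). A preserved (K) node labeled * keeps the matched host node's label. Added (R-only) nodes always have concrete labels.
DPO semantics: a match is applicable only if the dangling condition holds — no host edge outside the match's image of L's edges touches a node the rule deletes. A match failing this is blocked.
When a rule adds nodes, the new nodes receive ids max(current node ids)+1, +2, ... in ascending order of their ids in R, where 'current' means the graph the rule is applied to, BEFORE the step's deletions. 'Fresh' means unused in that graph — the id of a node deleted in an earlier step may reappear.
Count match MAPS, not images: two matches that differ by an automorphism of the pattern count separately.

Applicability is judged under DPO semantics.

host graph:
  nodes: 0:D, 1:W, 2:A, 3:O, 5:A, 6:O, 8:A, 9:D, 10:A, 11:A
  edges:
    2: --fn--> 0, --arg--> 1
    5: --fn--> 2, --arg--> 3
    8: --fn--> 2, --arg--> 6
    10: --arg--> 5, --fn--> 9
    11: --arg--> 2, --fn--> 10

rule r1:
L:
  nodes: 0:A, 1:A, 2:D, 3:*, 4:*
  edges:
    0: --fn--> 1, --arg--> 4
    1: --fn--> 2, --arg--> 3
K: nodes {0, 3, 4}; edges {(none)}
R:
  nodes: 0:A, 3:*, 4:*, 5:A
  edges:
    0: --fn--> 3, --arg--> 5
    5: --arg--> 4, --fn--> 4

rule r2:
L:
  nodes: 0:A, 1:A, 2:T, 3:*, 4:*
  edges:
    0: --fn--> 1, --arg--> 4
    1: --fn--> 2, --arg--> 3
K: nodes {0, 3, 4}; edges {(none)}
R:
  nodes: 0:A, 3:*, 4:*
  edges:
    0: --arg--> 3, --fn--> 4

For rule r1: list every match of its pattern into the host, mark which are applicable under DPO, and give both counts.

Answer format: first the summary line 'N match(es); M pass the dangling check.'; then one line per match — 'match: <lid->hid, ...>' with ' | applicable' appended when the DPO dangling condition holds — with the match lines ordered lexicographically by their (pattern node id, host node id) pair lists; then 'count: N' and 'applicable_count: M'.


3 match(es); 1 pass the dangling check.
match: 0->5, 1->2, 2->0, 3->1, 4->3
match: 0->8, 1->2, 2->0, 3->1, 4->6
match: 0->11, 1->10, 2->9, 3->5, 4->2 | applicable
count: 3
applicable_count: 1


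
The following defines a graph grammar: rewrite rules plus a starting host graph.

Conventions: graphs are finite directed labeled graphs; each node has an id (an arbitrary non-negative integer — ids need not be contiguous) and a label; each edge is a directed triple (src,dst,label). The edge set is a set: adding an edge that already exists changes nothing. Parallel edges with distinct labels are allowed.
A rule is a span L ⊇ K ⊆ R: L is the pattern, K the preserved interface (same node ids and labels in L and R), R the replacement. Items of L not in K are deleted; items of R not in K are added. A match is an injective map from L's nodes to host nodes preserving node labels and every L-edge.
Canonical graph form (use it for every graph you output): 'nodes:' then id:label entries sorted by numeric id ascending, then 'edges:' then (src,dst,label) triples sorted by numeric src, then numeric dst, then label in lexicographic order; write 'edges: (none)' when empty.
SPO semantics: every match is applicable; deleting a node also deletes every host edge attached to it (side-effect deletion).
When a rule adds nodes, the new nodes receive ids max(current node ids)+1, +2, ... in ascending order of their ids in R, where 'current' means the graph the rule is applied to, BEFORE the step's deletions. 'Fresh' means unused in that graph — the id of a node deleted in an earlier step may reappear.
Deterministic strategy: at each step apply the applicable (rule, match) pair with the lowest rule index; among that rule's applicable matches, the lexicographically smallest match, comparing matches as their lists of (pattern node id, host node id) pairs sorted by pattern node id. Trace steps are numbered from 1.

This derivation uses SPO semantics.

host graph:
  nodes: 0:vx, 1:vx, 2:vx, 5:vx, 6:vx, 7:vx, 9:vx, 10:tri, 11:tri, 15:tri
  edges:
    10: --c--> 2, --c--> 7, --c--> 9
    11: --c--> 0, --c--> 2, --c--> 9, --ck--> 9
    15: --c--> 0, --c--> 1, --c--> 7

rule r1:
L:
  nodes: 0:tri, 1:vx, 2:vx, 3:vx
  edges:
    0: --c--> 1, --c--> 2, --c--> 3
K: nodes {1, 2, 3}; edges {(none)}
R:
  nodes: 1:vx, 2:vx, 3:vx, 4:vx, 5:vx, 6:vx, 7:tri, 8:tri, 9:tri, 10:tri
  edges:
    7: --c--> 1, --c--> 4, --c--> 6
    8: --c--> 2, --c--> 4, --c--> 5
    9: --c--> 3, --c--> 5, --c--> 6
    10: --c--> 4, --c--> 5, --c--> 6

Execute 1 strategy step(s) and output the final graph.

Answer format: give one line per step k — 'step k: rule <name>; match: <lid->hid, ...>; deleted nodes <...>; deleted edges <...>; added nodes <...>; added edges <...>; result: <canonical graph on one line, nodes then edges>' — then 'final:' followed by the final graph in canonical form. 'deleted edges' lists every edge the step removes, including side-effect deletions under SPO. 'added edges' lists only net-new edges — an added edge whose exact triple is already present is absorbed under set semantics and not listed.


step 1: rule r1; match: 0->10, 1->2, 2->7, 3->9; deleted nodes 10; deleted edges (10,2,c); (10,7,c); (10,9,c); added nodes 16, 17, 18, 19, 20, 21, 22; added edges (19,2,c); (19,16,c); (19,18,c); (20,7,c); (20,16,c); (20,17,c); (21,9,c); (21,17,c); (21,18,c); (22,16,c); (22,17,c); (22,18,c); result: nodes: 0:vx, 1:vx, 2:vx, 5:vx, 6:vx, 7:vx, 9:vx, 11:tri, 15:tri, 16:vx, 17:vx, 18:vx, 19:tri, 20:tri, 21:tri, 22:tri edges: (11,0,c); (11,2,c); (11,9,c); (11,9,ck); (15,0,c); (15,1,c); (15,7,c); (19,2,c); (19,16,c); (19,18,c); (20,7,c); (20,16,c); (20,17,c); (21,9,c); (21,17,c); (21,18,c); (22,16,c); (22,17,c); (22,18,c)
final:
nodes: 0:vx, 1:vx, 2:vx, 5:vx, 6:vx, 7:vx, 9:vx, 11:tri, 15:tri, 16:vx, 17:vx, 18:vx, 19:tri, 20:tri, 21:tri, 22:tri
edges: (11,0,c); (11,2,c); (11,9,c); (11,9,ck); (15,0,c); (15,1,c); (15,7,c); (19,2,c); (19,16,c); (19,18,c); (20,7,c); (20,16,c); (20,17,c); (21,9,c); (21,17,c); (21,18,c); (22,16,c); (22,17,c); (22,18,c)


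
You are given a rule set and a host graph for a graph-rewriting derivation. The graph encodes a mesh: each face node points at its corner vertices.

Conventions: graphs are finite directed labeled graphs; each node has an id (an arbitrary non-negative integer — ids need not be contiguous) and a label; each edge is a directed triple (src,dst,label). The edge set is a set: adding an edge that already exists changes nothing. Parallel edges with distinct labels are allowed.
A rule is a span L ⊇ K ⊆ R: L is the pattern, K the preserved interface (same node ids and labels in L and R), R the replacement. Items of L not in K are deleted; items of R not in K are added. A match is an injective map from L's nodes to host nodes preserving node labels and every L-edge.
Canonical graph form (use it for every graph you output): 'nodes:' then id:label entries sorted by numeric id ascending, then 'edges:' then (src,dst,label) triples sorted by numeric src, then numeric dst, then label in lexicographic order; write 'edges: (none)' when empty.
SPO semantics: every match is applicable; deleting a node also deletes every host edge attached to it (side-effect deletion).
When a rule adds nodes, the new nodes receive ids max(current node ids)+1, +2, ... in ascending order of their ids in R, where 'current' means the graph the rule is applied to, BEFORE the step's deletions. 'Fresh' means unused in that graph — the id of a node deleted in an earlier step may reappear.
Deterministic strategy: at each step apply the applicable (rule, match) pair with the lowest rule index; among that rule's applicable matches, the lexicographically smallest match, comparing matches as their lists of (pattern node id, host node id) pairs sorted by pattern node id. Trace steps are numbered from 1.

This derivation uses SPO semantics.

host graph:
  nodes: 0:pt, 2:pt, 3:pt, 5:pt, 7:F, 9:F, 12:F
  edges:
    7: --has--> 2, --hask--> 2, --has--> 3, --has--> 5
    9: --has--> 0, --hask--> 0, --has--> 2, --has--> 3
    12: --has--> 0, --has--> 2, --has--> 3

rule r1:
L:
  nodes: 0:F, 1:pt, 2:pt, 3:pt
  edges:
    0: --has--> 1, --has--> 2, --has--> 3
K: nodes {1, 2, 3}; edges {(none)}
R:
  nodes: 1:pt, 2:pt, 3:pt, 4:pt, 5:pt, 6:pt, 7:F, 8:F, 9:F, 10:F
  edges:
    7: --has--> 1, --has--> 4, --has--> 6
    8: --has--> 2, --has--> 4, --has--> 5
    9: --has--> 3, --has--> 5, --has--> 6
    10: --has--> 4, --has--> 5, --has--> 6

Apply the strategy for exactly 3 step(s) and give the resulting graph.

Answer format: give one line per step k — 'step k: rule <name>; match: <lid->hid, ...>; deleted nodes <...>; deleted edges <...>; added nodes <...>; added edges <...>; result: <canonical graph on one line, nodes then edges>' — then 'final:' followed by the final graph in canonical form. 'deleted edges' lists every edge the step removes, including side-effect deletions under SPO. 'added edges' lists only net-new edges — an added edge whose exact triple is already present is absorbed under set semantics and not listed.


step 1: rule r1; match: 0->7, 1->2, 2->3, 3->5; deleted nodes 7; deleted edges (7,2,has); (7,2,hask); (7,3,has); (7,5,has); added nodes 13, 14, 15, 16, 17, 18, 19; added edges (16,2,has); (16,13,has); (16,15,has); (17,3,has); (17,13,has); (17,14,has); (18,5,has); (18,14,has); (18,15,has); (19,13,has); (19,14,has); (19,15,has); result: nodes: 0:pt, 2:pt, 3:pt, 5:pt, 9:F, 12:F, 13:pt, 14:pt, 15:pt, 16:F, 17:F, 18:F, 19:F edges: (9,0,has); (9,0,hask); (9,2,has); (9,3,has); (12,0,has); (12,2,has); (12,3,has); (16,2,has); (16,13,has); (16,15,has); (17,3,has); (17,13,has); (17,14,has); (18,5,has); (18,14,has); (18,15,has); (19,13,has); (19,14,has); (19,15,has)
step 2: rule r1; match: 0->9, 1->0, 2->2, 3->3; deleted nodes 9; deleted edges (9,0,has); (9,0,hask); (9,2,has); (9,3,has); added nodes 20, 21, 22, 23, 24, 25, 26; added edges (23,0,has); (23,20,has); (23,22,has); (24,2,has); (24,20,has); (24,21,has); (25,3,has); (25,21,has); (25,22,has); (26,20,has); (26,21,has); (26,22,has); result: nodes: 0:pt, 2:pt, 3:pt, 5:pt, 12:F, 13:pt, 14:pt, 15:pt, 16:F, 17:F, 18:F, 19:F, 20:pt, 21:pt, 22:pt, 23:F, 24:F, 25:F, 26:F edges: (12,0,has); (12,2,has); (12,3,has); (16,2,has); (16,13,has); (16,15,has); (17,3,has); (17,13,has); (17,14,has); (18,5,has); (18,14,has); (18,15,has); (19,13,has); (19,14,has); (19,15,has); (23,0,has); (23,20,has); (23,22,has); (24,2,has); (24,20,has); (24,21,has); (25,3,has); (25,21,has); (25,22,has); (26,20,has); (26,21,has); (26,22,has)
step 3: rule r1; match: 0->12, 1->0, 2->2, 3->3; deleted nodes 12; deleted edges (12,0,has); (12,2,has); (12,3,has); added nodes 27, 28, 29, 30, 31, 32, 33; added edges (30,0,has); (30,27,has); (30,29,has); (31,2,has); (31,27,has); (31,28,has); (32,3,has); (32,28,has); (32,29,has); (33,27,has); (33,28,has); (33,29,has); result: nodes: 0:pt, 2:pt, 3:pt, 5:pt, 13:pt, 14:pt, 15:pt, 16:F, 17:F, 18:F, 19:F, 20:pt, 21:pt, 22:pt, 23:F, 24:F, 25:F, 26:F, 27:pt, 28:pt, 29:pt, 30:F, 31:F, 32:F, 33:F edges: (16,2,has); (16,13,has); (16,15,has); (17,3,has); (17,13,has); (17,14,has); (18,5,has); (18,14,has); (18,15,has); (19,13,has); (19,14,has); (19,15,has); (23,0,has); (23,20,has); (23,22,has); (24,2,has); (24,20,has); (24,21,has); (25,3,has); (25,21,has); (25,22,has); (26,20,has); (26,21,has); (26,22,has); (30,0,has); (30,27,has); (30,29,has); (31,2,has); (31,27,has); (31,28,has); (32,3,has); (32,28,has); (32,29,has); (33,27,has); (33,28,has); (33,29,has)
final:
nodes: 0:pt, 2:pt, 3:pt, 5:pt, 13:pt, 14:pt, 15:pt, 16:F, 17:F, 18:F, 19:F, 20:pt, 21:pt, 22:pt, 23:F, 24:F, 25:F, 26:F, 27:pt, 28:pt, 29:pt, 30:F, 31:F, 32:F, 33:F
edges: (16,2,has); (16,13,has); (16,15,has); (17,3,has); (17,13,has); (17,14,has); (18,5,has); (18,14,has); (18,15,has); (19,13,has); (19,14,has); (19,15,has); (23,0,has); (23,20,has); (23,22,has); (24,2,has); (24,20,has); (24,21,has); (25,3,has); (25,21,has); (25,22,has); (26,20,has); (26,21,has); (26,22,has); (30,0,has); (30,27,has); (30,29,has); (31,2,has); (31,27,has); (31,28,has); (32,3,has); (32,28,has); (32,29,has); (33,27,has); (33,28,has); (33,29,has)


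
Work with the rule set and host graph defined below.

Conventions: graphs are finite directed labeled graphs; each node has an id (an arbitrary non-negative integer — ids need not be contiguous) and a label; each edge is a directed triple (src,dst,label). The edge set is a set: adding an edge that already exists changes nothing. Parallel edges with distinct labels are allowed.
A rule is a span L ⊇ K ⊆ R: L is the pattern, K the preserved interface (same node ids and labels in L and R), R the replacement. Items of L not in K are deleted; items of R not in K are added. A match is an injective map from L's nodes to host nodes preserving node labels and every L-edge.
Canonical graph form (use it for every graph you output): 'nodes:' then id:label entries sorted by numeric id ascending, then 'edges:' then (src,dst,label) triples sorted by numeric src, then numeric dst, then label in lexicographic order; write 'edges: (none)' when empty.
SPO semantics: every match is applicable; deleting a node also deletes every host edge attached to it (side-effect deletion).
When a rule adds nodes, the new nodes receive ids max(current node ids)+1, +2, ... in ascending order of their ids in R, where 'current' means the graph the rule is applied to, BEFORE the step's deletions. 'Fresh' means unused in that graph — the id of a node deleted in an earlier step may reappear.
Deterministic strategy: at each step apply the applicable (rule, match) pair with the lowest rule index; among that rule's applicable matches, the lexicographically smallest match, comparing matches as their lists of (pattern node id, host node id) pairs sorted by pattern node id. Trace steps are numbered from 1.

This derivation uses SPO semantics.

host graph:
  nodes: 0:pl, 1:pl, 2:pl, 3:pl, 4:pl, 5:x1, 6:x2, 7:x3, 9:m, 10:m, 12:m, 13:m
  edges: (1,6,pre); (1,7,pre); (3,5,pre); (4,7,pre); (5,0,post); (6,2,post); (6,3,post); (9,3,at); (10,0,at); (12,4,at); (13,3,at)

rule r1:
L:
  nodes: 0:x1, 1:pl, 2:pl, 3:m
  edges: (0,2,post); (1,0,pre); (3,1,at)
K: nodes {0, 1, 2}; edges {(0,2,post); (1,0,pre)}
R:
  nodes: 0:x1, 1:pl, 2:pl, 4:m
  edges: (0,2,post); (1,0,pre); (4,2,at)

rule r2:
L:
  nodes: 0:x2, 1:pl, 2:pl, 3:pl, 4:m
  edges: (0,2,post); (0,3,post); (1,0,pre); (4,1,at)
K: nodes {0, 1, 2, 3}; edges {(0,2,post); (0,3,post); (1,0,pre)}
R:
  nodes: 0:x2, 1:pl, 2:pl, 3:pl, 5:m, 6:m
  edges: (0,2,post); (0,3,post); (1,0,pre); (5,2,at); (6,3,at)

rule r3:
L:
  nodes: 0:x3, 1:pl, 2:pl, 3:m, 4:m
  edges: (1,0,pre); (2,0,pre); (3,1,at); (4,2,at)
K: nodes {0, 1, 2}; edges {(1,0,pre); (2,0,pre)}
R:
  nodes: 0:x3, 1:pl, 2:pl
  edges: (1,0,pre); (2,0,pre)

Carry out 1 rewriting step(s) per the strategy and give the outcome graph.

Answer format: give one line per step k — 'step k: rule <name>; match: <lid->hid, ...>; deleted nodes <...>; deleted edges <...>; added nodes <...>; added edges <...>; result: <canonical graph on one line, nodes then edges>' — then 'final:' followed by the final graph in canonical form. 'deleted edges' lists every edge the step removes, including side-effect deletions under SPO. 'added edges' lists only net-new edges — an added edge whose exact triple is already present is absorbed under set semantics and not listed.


step 1: rule r1; match: 0->5, 1->3, 2->0, 3->9; deleted nodes 9; deleted edges (9,3,at); added nodes 14; added edges (14,0,at); result: nodes: 0:pl, 1:pl, 2:pl, 3:pl, 4:pl, 5:x1, 6:x2, 7:x3, 10:m, 12:m, 13:m, 14:m edges: (1,6,pre); (1,7,pre); (3,5,pre); (4,7,pre); (5,0,post); (6,2,post); (6,3,post); (10,0,at); (12,4,at); (13,3,at); (14,0,at)
final:
nodes: 0:pl, 1:pl, 2:pl, 3:pl, 4:pl, 5:x1, 6:x2, 7:x3, 10:m, 12:m, 13:m, 14:m
edges: (1,6,pre); (1,7,pre); (3,5,pre); (4,7,pre); (5,0,post); (6,2,post); (6,3,post); (10,0,at); (12,4,at); (13,3,at); (14,0,at)


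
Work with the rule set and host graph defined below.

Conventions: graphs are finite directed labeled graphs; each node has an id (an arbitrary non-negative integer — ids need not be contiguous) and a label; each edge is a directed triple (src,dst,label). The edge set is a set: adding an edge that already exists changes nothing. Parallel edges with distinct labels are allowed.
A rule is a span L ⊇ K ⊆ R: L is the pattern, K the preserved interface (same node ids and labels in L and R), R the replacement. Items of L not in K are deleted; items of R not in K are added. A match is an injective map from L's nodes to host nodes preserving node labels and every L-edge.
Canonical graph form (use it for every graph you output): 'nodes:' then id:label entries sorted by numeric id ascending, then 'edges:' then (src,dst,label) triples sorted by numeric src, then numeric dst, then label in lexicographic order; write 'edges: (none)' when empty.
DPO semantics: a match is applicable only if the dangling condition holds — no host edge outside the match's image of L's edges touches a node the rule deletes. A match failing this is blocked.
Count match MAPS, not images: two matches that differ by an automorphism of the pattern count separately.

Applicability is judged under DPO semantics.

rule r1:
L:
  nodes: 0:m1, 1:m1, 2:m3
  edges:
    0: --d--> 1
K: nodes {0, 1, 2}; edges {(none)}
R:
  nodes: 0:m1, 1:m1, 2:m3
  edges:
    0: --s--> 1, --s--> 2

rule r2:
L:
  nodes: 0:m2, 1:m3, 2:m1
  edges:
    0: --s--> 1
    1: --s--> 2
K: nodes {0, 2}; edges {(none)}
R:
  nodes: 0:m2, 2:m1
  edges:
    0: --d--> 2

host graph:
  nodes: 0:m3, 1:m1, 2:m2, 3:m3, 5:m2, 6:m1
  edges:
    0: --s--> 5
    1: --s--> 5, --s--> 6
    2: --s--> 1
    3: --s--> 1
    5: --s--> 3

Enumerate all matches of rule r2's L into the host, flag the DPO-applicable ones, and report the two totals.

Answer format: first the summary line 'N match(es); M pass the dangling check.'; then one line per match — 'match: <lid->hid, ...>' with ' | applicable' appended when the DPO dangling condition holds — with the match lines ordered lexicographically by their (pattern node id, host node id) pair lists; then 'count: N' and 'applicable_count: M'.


1 match(es); 1 pass the dangling check.
match: 0->5, 1->3, 2->1 | applicable
count: 1
applicable_count: 1


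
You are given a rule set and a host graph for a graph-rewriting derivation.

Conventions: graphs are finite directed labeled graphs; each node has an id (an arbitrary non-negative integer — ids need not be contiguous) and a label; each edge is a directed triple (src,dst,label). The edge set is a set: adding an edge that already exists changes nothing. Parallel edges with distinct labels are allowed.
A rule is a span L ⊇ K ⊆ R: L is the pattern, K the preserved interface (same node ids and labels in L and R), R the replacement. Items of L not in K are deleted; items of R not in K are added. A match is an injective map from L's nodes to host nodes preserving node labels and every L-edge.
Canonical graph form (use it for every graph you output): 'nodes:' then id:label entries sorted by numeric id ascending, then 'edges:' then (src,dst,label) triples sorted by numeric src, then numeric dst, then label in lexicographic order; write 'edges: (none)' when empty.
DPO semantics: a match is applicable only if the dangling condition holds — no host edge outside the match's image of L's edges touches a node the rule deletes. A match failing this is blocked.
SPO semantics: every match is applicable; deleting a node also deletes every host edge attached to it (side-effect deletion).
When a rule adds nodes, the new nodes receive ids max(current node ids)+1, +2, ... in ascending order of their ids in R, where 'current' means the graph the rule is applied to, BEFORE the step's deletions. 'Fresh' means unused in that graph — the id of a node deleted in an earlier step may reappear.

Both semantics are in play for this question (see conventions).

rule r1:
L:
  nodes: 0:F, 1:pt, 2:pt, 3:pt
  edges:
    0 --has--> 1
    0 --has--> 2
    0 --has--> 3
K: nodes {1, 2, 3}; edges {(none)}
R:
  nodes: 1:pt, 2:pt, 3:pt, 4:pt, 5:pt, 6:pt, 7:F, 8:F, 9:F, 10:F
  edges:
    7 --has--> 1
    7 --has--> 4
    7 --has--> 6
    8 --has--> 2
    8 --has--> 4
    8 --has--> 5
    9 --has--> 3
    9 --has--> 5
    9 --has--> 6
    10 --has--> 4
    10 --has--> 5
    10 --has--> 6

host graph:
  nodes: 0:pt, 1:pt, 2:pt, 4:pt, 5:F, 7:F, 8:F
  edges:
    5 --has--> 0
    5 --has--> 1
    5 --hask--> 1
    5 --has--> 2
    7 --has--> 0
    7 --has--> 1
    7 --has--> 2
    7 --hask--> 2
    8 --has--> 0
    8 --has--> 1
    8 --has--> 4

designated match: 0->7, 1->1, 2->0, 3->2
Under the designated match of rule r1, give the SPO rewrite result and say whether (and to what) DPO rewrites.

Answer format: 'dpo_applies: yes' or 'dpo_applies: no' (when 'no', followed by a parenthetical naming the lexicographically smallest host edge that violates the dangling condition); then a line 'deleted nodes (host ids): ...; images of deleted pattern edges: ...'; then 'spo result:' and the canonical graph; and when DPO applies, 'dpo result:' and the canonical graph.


dpo_applies: no
(the rule deletes node 7, which keeps host edge (7,2,hask) outside the match image — the dangling condition fails, DPO blocks; SPO proceeds and side-deletes such edges)
deleted nodes (host ids): 7; images of deleted pattern edges: (7,0,has); (7,1,has); (7,2,has)
spo result:
nodes: 0:pt, 1:pt, 2:pt, 4:pt, 5:F, 8:F, 9:pt, 10:pt, 11:pt, 12:F, 13:F, 14:F, 15:F
edges: (5,0,has); (5,1,has); (5,1,hask); (5,2,has); (8,0,has); (8,1,has); (8,4,has); (12,1,has); (12,9,has); (12,11,has); (13,0,has); (13,9,has); (13,10,has); (14,2,has); (14,10,has); (14,11,has); (15,9,has); (15,10,has); (15,11,has)


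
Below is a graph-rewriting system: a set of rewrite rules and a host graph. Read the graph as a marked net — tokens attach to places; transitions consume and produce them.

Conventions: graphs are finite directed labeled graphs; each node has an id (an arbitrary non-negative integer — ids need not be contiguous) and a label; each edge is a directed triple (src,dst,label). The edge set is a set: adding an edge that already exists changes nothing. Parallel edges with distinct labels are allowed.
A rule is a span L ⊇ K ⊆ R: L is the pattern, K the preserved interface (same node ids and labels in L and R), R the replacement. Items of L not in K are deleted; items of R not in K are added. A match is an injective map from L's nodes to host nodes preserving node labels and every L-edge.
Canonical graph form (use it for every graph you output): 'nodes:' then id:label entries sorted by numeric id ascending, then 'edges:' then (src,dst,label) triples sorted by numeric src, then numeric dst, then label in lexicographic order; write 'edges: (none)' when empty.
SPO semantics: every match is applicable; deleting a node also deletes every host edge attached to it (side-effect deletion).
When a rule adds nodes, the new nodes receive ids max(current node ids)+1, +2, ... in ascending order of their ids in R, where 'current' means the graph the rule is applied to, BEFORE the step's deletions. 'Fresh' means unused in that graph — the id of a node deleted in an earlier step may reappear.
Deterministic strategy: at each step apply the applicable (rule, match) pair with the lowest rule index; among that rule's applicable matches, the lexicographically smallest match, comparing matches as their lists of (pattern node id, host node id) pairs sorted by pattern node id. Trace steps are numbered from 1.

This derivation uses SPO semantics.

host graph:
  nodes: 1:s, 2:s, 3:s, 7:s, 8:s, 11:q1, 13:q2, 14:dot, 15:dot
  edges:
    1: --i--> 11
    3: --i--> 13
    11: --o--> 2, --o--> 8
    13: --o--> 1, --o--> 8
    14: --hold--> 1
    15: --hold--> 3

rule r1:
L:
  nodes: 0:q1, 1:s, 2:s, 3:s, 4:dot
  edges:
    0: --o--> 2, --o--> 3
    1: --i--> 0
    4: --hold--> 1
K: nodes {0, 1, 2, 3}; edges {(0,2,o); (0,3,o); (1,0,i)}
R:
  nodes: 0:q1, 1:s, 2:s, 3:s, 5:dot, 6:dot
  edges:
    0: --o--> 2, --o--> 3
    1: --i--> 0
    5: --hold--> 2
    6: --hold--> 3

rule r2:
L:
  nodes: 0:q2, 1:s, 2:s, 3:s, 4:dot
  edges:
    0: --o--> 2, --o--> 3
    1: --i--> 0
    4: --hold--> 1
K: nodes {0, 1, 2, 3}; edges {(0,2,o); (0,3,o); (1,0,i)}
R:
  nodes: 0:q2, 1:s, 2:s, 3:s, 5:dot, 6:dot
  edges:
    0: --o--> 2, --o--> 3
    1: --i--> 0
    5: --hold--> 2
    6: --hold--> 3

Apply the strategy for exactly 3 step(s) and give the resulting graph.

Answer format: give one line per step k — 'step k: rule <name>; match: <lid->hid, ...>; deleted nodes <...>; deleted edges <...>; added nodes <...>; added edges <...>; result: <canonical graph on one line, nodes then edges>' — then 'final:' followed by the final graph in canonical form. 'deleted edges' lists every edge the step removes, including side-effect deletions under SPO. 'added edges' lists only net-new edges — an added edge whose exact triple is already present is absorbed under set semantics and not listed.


step 1: rule r1; match: 0->11, 1->1, 2->2, 3->8, 4->14; deleted nodes 14; deleted edges (14,1,hold); added nodes 16, 17; added edges (16,2,hold); (17,8,hold); result: nodes: 1:s, 2:s, 3:s, 7:s, 8:s, 11:q1, 13:q2, 15:dot, 16:dot, 17:dot edges: (1,11,i); (3,13,i); (11,2,o); (11,8,o); (13,1,o); (13,8,o); (15,3,hold); (16,2,hold); (17,8,hold)
step 2: rule r2; match: 0->13, 1->3, 2->1, 3->8, 4->15; deleted nodes 15; deleted edges (15,3,hold); added nodes 18, 19; added edges (18,1,hold); (19,8,hold); result: nodes: 1:s, 2:s, 3:s, 7:s, 8:s, 11:q1, 13:q2, 16:dot, 17:dot, 18:dot, 19:dot edges: (1,11,i); (3,13,i); (11,2,o); (11,8,o); (13,1,o); (13,8,o); (16,2,hold); (17,8,hold); (18,1,hold); (19,8,hold)
step 3: rule r1; match: 0->11, 1->1, 2->2, 3->8, 4->18; deleted nodes 18; deleted edges (18,1,hold); added nodes 20, 21; added edges (20,2,hold); (21,8,hold); result: nodes: 1:s, 2:s, 3:s, 7:s, 8:s, 11:q1, 13:q2, 16:dot, 17:dot, 19:dot, 20:dot, 21:dot edges: (1,11,i); (3,13,i); (11,2,o); (11,8,o); (13,1,o); (13,8,o); (16,2,hold); (17,8,hold); (19,8,hold); (20,2,hold); (21,8,hold)
final:
nodes: 1:s, 2:s, 3:s, 7:s, 8:s, 11:q1, 13:q2, 16:dot, 17:dot, 19:dot, 20:dot, 21:dot
edges: (1,11,i); (3,13,i); (11,2,o); (11,8,o); (13,1,o); (13,8,o); (16,2,hold); (17,8,hold); (19,8,hold); (20,2,hold); (21,8,hold)


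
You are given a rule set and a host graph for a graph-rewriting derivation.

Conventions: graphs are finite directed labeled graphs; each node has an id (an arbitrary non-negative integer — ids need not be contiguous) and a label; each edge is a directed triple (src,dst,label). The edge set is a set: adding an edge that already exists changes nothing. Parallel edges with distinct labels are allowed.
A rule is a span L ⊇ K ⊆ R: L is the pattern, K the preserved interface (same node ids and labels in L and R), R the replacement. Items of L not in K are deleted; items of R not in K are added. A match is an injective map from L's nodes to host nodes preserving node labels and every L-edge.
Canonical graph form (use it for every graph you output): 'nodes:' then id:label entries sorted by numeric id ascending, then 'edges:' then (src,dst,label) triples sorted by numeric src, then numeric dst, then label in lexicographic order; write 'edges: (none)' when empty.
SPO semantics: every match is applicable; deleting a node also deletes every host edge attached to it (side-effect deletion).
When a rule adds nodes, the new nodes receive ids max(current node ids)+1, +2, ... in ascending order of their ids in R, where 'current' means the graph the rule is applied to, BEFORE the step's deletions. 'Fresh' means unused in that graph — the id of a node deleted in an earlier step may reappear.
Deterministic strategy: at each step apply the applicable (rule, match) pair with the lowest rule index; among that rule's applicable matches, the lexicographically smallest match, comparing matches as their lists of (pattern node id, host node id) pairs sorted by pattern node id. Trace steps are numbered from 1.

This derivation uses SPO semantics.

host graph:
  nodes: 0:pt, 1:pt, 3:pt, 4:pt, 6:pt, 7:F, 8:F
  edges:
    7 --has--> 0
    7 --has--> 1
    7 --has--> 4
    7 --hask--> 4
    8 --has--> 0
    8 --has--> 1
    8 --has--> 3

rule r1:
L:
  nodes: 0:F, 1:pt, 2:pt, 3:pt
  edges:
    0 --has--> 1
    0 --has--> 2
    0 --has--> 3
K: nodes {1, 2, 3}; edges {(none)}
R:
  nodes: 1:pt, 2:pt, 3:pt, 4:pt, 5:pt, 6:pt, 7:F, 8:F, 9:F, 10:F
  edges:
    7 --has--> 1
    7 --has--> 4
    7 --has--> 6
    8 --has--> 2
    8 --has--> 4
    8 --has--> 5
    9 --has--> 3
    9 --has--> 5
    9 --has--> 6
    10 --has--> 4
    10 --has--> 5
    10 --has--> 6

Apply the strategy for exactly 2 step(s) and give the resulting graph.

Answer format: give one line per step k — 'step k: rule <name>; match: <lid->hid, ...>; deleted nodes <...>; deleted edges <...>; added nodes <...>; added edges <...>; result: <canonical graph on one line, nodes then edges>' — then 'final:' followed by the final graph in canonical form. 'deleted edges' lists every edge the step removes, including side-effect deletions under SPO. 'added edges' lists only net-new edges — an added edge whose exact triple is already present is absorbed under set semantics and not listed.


step 1: rule r1; match: 0->7, 1->0, 2->1, 3->4; deleted nodes 7; deleted edges (7,0,has); (7,1,has); (7,4,has); (7,4,hask); added nodes 9, 10, 11, 12, 13, 14, 15; added edges (12,0,has); (12,9,has); (12,11,has); (13,1,has); (13,9,has); (13,10,has); (14,4,has); (14,10,has); (14,11,has); (15,9,has); (15,10,has); (15,11,has); result: nodes: 0:pt, 1:pt, 3:pt, 4:pt, 6:pt, 8:F, 9:pt, 10:pt, 11:pt, 12:F, 13:F, 14:F, 15:F edges: (8,0,has); (8,1,has); (8,3,has); (12,0,has); (12,9,has); (12,11,has); (13,1,has); (13,9,has); (13,10,has); (14,4,has); (14,10,has); (14,11,has); (15,9,has); (15,10,has); (15,11,has)
step 2: rule r1; match: 0->8, 1->0, 2->1, 3->3; deleted nodes 8; deleted edges (8,0,has); (8,1,has); (8,3,has); added nodes 16, 17, 18, 19, 20, 21, 22; added edges (19,0,has); (19,16,has); (19,18,has); (20,1,has); (20,16,has); (20,17,has); (21,3,has); (21,17,has); (21,18,has); (22,16,has); (22,17,has); (22,18,has); result: nodes: 0:pt, 1:pt, 3:pt, 4:pt, 6:pt, 9:pt, 10:pt, 11:pt, 12:F, 13:F, 14:F, 15:F, 16:pt, 17:pt, 18:pt, 19:F, 20:F, 21:F, 22:F edges: (12,0,has); (12,9,has); (12,11,has); (13,1,has); (13,9,has); (13,10,has); (14,4,has); (14,10,has); (14,11,has); (15,9,has); (15,10,has); (15,11,has); (19,0,has); (19,16,has); (19,18,has); (20,1,has); (20,16,has); (20,17,has); (21,3,has); (21,17,has); (21,18,has); (22,16,has); (22,17,has); (22,18,has)
final:
nodes: 0:pt, 1:pt, 3:pt, 4:pt, 6:pt, 9:pt, 10:pt, 11:pt, 12:F, 13:F, 14:F, 15:F, 16:pt, 17:pt, 18:pt, 19:F, 20:F, 21:F, 22:F
edges: (12,0,has); (12,9,has); (12,11,has); (13,1,has); (13,9,has); (13,10,has); (14,4,has); (14,10,has); (14,11,has); (15,9,has); (15,10,has); (15,11,has); (19,0,has); (19,16,has); (19,18,has); (20,1,has); (20,16,has); (20,17,has); (21,3,has); (21,17,has); (21,18,has); (22,16,has); (22,17,has); (22,18,has)


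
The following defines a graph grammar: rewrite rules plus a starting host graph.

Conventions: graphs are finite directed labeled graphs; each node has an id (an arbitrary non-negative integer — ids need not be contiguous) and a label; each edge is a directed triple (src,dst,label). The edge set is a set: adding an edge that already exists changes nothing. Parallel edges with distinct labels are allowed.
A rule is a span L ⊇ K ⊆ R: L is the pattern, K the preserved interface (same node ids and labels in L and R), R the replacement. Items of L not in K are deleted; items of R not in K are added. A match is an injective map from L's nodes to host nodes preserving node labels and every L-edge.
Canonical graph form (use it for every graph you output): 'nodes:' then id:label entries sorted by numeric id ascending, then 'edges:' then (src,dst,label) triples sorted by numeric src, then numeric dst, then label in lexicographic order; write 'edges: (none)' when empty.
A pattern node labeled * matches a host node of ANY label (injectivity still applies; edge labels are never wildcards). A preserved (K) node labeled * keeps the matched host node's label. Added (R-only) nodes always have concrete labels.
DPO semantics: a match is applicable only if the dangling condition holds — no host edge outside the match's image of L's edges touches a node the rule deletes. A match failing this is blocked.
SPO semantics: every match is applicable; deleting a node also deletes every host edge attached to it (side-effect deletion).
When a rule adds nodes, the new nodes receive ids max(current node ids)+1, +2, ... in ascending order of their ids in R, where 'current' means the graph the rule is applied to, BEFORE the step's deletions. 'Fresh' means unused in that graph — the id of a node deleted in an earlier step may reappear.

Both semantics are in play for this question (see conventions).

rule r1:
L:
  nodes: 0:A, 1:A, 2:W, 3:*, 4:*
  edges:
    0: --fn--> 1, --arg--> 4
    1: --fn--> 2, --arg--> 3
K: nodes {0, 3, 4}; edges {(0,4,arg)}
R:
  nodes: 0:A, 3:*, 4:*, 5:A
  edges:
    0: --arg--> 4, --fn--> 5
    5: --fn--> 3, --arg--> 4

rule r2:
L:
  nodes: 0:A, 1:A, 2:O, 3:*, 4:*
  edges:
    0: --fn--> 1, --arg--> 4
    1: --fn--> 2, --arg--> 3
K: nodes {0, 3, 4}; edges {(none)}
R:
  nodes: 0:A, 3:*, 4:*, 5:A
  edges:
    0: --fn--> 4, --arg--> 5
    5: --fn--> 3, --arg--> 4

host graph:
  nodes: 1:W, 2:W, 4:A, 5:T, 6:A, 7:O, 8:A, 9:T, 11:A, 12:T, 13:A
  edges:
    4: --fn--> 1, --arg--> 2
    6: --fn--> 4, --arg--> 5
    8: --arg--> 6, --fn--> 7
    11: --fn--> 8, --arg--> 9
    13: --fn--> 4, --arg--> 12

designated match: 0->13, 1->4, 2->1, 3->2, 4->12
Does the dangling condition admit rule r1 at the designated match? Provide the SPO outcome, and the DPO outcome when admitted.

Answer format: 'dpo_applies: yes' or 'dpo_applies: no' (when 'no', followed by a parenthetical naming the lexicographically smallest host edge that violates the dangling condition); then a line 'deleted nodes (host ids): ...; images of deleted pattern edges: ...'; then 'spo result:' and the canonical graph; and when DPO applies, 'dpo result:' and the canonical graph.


dpo_applies: no
(the rule deletes node 4, which keeps host edge (6,4,fn) outside the match image — the dangling condition fails, DPO blocks; SPO proceeds and side-deletes such edges)
deleted nodes (host ids): 1, 4; images of deleted pattern edges: (4,1,fn); (4,2,arg); (13,4,fn)
spo result:
nodes: 2:W, 5:T, 6:A, 7:O, 8:A, 9:T, 11:A, 12:T, 13:A, 14:A
edges: (6,5,arg); (8,6,arg); (8,7,fn); (11,8,fn); (11,9,arg); (13,12,arg); (13,14,fn); (14,2,fn); (14,12,arg)
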